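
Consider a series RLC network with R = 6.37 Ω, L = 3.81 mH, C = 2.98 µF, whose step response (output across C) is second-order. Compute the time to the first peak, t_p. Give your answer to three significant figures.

t_p ≈ 0.000336 s

For a series RLC circuit (capacitor voltage as output), ω_n = 1/√(LC) = 1/√(3.81 mH · 2.98 µF) = 9380 rad/s.
ζ = (R/2)·√(C/L) = (6.37/2)·√(2.98 µF/3.81 mH) = 0.0891.
ω_d = ω_n√(1−ζ²) = 9350 rad/s. t_p = π/ω_d = 0.000336 s.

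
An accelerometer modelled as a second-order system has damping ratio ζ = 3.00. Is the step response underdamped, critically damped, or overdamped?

overdamped

Since ζ = 3.00 > 1, the system is overdamped.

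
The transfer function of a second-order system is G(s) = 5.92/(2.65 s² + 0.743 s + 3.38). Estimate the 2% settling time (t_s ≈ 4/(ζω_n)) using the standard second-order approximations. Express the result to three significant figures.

Dividing through by 2.65: denominator becomes s² + 0.2804 s + 1.275.
So ω_n = √1.275 = 1.13 rad/s and ζ = 0.2804/(2·1.13) = 0.124.
t_s ≈ 4/(ζω_n) = 28.5 s.

t_s ≈ 28.5 s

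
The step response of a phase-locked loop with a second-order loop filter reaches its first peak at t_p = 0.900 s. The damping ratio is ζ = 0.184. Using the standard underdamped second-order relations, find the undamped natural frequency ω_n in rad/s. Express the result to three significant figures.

ω_n ≈ 3.55 rad/s

Peak time t_p = π/ω_d, so ω_d = π/t_p = π/0.900 = 3.49 rad/s.
ω_n = ω_d/√(1−ζ²) = 3.49/√0.966 = 3.55 rad/s.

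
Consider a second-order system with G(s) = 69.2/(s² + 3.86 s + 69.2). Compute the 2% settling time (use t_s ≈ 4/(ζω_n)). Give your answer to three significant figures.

t_s ≈ 2.07 s

ω_n = √69.2 = 8.32 rad/s; ζ = 3.86/(2·8.32) = 0.232.
t_s ≈ 4/(ζω_n) = 4/(0.232·8.32) = 2.07 s.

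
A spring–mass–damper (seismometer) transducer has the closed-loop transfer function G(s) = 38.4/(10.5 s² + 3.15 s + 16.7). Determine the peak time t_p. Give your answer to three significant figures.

Dividing through by 10.5: denominator becomes s² + 0.3000 s + 1.590.
So ω_n = √1.590 = 1.26 rad/s and ζ = 0.3000/(2·1.26) = 0.119.
ω_d = ω_n√(1−ζ²) = 1.25 rad/s. t_p = π/ω_d = 2.51 s.

t_p ≈ 2.51 s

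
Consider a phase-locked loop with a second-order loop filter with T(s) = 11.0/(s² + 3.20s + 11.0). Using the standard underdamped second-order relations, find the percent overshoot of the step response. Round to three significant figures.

ω_n = √11.0 = 3.32 rad/s; ζ = 3.20/(2·3.32) = 0.482.
%OS = 100 e^{−πζ/√(1−ζ²)} with ζ = 0.482 gives 17.7%.

%OS ≈ 17.7%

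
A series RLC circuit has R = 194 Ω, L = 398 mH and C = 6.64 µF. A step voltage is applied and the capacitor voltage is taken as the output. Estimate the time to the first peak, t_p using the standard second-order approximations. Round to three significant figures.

t_p ≈ 0.00556 s

For a series RLC circuit (capacitor voltage as output), ω_n = 1/√(LC) = 1/√(398 mH · 6.64 µF) = 615 rad/s.
ζ = (R/2)·√(C/L) = (194/2)·√(6.64 µF/398 mH) = 0.396.
ω_d = ω_n√(1−ζ²) = 565 rad/s. t_p = π/ω_d = 0.00556 s.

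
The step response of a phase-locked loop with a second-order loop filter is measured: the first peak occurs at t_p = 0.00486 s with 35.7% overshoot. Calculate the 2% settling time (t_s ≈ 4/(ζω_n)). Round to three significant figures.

The overshoot fixes ζ = −ln(OS)/√(π²+ln²(OS)) = 0.312.
From t_p = π/ω_d, ω_d = π/0.00486 = 646 rad/s, so ω_n = ω_d/√(1−ζ²) = 680 rad/s.
t_s ≈ 4/(ζω_n) = 4/(0.312·680) = 0.0189 s.

t_s ≈ 0.0189 s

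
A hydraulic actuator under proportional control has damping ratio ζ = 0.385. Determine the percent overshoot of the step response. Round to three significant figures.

For an underdamped second-order system, %OS = 100·exp(−πζ/√(1−ζ²)).
πζ/√(1−ζ²) = π·0.385/√(1−0.148) = 1.311, so %OS = 100·e^(−1.311) = 27.0%.

%OS ≈ 27.0%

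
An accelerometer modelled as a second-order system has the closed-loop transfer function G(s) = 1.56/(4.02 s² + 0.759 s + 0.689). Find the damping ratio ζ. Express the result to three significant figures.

ζ ≈ 0.228

Dividing through by 4.02: denominator becomes s² + 0.1888 s + 0.1714.
So ω_n = √0.1714 = 0.414 rad/s and ζ = 0.1888/(2·0.414) = 0.228.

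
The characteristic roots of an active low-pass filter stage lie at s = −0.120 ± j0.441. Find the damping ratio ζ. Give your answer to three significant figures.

ζ ≈ 0.263

With σ = 0.120, ω_d = 0.441: ω_n = √(σ²+ω_d²) = 0.457 rad/s, ζ = σ/ω_n = 0.263.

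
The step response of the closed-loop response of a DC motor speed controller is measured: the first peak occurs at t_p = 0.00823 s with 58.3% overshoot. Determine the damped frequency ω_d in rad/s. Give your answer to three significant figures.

ω_d ≈ 382 rad/s

t_p = π/ω_d, so ω_d = π/0.00823 = 382 rad/s.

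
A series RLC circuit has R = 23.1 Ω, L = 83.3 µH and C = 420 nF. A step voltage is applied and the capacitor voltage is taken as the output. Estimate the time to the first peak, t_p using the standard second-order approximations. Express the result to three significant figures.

t_p ≈ 0.0000325 s

For a series RLC circuit (capacitor voltage as output), ω_n = 1/√(LC) = 1/√(83.3 µH · 420 nF) = 169000 rad/s.
ζ = (R/2)·√(C/L) = (23.1/2)·√(420 nF/83.3 µH) = 0.820.
ω_d = 169000·√(1 − 0.820²) = 96700 rad/s. t_p = π/ω_d = 0.0000325 s.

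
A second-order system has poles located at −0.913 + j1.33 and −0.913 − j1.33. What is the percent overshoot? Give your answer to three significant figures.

%OS ≈ 11.6%

With σ = 0.913, ω_d = 1.33: ω_n = √(σ²+ω_d²) = 1.61 rad/s, ζ = σ/ω_n = 0.566.
Overshoot: exp(−π·0.566/√(1−0.566²)) = 0.116, i.e. 11.6%.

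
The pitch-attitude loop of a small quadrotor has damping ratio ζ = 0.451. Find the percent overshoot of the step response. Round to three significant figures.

%OS ≈ 20.4%

For an underdamped second-order system, %OS = 100·exp(−πζ/√(1−ζ²)).
πζ/√(1−ζ²) = π·0.451/√(1−0.203) = 1.587, so %OS = 100·e^(−1.587) = 20.4%.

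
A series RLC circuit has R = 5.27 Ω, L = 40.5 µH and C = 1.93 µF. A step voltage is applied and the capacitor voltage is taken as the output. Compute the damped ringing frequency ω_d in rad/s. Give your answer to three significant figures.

ω_d ≈ 92500 rad/s

For a series RLC circuit (capacitor voltage as output), ω_n = 1/√(LC) = 1/√(40.5 µH · 1.93 µF) = 113000 rad/s.
ζ = (R/2)·√(C/L) = (5.27/2)·√(1.93 µF/40.5 µH) = 0.575.
The damped frequency ω_d = ω_n√(1−ζ²) = 92500 rad/s.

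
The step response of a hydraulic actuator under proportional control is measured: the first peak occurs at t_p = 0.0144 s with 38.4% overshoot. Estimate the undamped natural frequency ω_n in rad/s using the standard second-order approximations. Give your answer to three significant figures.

ω_n ≈ 228 rad/s

From the overshoot, ζ = −ln(OS)/√(π²+ln²(OS)) = 0.291.
t_p = π/ω_d ⇒ ω_d = 218 rad/s; then ω_n = ω_d/√(1−ζ²) = 228 rad/s.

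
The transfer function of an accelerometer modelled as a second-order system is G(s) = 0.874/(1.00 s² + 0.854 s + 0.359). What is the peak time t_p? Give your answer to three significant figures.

Dividing through by 1.00: denominator becomes s² + 0.8540 s + 0.3590.
So ω_n = √0.3590 = 0.599 rad/s and ζ = 0.8540/(2·0.599) = 0.713.
ω_d = 0.599·√(1 − 0.713²) = 0.420 rad/s. t_p = π/ω_d = 7.47 s.

t_p ≈ 7.47 s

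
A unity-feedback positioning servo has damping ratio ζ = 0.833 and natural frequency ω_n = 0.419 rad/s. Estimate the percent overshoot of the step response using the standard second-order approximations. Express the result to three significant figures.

For an underdamped second-order system, %OS = 100·exp(−πζ/√(1−ζ²)).
πζ/√(1−ζ²) = π·0.833/√(1−0.694) = 4.730, so %OS = 100·e^(−4.730) = 0.883%.

%OS ≈ 0.883%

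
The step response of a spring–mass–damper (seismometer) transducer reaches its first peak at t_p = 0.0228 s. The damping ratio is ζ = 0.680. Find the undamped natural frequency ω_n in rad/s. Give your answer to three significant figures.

Peak time t_p = π/ω_d, so ω_d = π/t_p = π/0.0228 = 138 rad/s.
ω_n = ω_d/√(1−ζ²) = 138/√0.538 = 188 rad/s.

ω_n ≈ 188 rad/s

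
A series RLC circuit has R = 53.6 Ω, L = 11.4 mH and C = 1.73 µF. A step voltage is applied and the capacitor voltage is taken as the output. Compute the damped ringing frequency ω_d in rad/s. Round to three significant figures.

For a series RLC circuit (capacitor voltage as output), ω_n = 1/√(LC) = 1/√(11.4 mH · 1.73 µF) = 7120 rad/s.
ζ = (R/2)·√(C/L) = (53.6/2)·√(1.73 µF/11.4 mH) = 0.330.
ω_d = ω_n√(1−ζ²) = 6720 rad/s.

ω_d ≈ 6720 rad/s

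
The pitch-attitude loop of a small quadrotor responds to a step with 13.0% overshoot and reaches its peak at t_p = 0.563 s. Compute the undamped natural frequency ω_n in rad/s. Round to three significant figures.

ω_n ≈ 6.65 rad/s

The overshoot fixes ζ = −ln(OS)/√(π²+ln²(OS)) = 0.545.
From t_p = π/ω_d, ω_d = π/0.563 = 5.58 rad/s, so ω_n = ω_d/√(1−ζ²) = 6.65 rad/s.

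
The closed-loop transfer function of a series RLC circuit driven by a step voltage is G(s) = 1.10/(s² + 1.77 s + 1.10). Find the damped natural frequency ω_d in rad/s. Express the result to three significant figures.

Comparing the denominator to s² + 2ζω_n s + ω_n²: ω_n = √1.10 = 1.05 rad/s, and 2ζω_n = 1.77 so ζ = 1.77/(2·1.05) = 0.844.
ω_d = ω_n√(1−ζ²) = 0.563 rad/s.

ω_d ≈ 0.563 rad/s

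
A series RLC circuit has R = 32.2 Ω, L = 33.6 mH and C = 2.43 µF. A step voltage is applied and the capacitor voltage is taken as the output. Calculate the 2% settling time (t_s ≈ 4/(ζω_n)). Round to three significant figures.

t_s ≈ 0.00835 s

For a series RLC circuit (capacitor voltage as output), ω_n = 1/√(LC) = 1/√(33.6 mH · 2.43 µF) = 3500 rad/s.
ζ = (R/2)·√(C/L) = (32.2/2)·√(2.43 µF/33.6 mH) = 0.137.
t_s ≈ 4/(ζω_n) = 0.00835 s.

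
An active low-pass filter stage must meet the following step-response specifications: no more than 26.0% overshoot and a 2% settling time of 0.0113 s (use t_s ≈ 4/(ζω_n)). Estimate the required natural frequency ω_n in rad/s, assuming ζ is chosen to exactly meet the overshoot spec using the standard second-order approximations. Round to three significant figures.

ω_n ≈ 898 rad/s

ζ = −ln(OS)/√(π² + (ln OS)²). With OS = 0.260, ln OS = −1.347 and ζ = 1.347/3.418 = 0.394.
From t_s ≈ 4/(ζω_n): ω_n = 4/(ζ·t_s) = 4/(0.394·0.0113) = 898 rad/s.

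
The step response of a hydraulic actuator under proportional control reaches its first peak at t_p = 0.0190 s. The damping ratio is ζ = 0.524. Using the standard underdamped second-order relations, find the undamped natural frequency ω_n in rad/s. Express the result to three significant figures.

Peak time t_p = π/ω_d, so ω_d = π/t_p = π/0.0190 = 165 rad/s.
ω_n = ω_d/√(1−ζ²) = 165/√0.725 = 194 rad/s.

ω_n ≈ 194 rad/s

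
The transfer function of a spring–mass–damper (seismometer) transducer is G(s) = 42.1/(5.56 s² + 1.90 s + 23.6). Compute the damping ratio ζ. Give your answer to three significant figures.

Dividing through by 5.56: denominator becomes s² + 0.3417 s + 4.245.
So ω_n = √4.245 = 2.06 rad/s and ζ = 0.3417/(2·2.06) = 0.0829.

ζ ≈ 0.0829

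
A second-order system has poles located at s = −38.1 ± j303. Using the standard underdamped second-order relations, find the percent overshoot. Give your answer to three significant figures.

%OS ≈ 67.4%

With σ = 38.1, ω_d = 303: ω_n = √(σ²+ω_d²) = 305 rad/s, ζ = σ/ω_n = 0.125.
%OS = 100·exp(−πζ/√(1−ζ²)) = 67.4%.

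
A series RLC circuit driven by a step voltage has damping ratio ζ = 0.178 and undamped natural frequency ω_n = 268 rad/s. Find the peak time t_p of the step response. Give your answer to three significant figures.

The damped frequency is ω_d = ω_n√(1−ζ²) = 268·√(1−0.0317) = 264 rad/s.
Peak time t_p = π/ω_d = π/264 = 0.0119 s.

t_p ≈ 0.0119 s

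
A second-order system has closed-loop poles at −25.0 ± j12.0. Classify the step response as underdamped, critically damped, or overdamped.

Since the poles form a complex-conjugate pair with nonzero imaginary part, the response is underdamped.

underdamped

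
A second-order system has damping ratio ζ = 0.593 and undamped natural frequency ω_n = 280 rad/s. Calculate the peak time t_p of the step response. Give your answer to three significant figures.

t_p ≈ 0.0139 s

The damped frequency is ω_d = ω_n√(1−ζ²) = 280·√(1−0.352) = 225 rad/s.
Peak time t_p = π/ω_d = π/225 = 0.0139 s.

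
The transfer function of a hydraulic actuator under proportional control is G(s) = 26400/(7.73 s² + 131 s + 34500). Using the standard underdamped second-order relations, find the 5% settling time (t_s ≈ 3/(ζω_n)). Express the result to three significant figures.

Dividing through by 7.73: denominator becomes s² + 16.95 s + 4463.
So ω_n = √4463 = 66.8 rad/s and ζ = 16.95/(2·66.8) = 0.127.
t_s ≈ 3/(ζω_n) = 0.354 s.

t_s ≈ 0.354 s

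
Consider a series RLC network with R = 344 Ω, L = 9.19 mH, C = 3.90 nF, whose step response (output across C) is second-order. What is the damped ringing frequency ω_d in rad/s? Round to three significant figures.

ω_d ≈ 166000 rad/s

For a series RLC circuit (capacitor voltage as output), ω_n = 1/√(LC) = 1/√(9.19 mH · 3.90 nF) = 167000 rad/s.
ζ = (R/2)·√(C/L) = (344/2)·√(3.90 nF/9.19 mH) = 0.112.
The damped frequency ω_d = ω_n√(1−ζ²) = 166000 rad/s.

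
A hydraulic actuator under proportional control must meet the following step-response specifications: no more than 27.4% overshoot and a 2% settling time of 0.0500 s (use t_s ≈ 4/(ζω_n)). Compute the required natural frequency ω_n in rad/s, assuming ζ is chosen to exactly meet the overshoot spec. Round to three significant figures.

ζ = −ln(OS)/√(π² + (ln OS)²). With OS = 0.274, ln OS = −1.295 and ζ = 1.295/3.398 = 0.381.
Then ω_n = 4/(ζ t_s) = 4/(0.381 × 0.0500) = 210 rad/s.

ω_n ≈ 210 rad/s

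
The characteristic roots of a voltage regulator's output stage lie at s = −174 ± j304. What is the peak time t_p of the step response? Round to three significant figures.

t_p = π/ω_d with ω_d = 304 (the imaginary part), so t_p = 0.0103 s.

t_p ≈ 0.0103 s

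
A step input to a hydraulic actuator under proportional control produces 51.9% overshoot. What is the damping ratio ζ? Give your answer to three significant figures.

ζ ≈ 0.204

Inverting the overshoot relation: ζ = |ln 0.519|/√(π² + ln²0.519) = 0.204.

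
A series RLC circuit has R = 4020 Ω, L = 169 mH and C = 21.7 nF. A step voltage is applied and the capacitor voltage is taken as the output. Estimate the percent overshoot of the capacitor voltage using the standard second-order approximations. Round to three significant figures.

For a series RLC circuit (capacitor voltage as output), ω_n = 1/√(LC) = 1/√(169 mH · 21.7 nF) = 16500 rad/s.
ζ = (R/2)·√(C/L) = (4020/2)·√(21.7 nF/169 mH) = 0.720.
Overshoot: exp(−π·0.720/√(1−0.720²)) = 0.0383, i.e. 3.83%.

%OS ≈ 3.83%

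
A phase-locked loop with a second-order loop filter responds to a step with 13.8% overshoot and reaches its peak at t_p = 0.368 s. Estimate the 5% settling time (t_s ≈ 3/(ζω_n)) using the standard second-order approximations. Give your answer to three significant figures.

The overshoot fixes ζ = −ln(OS)/√(π²+ln²(OS)) = 0.533.
From t_p = π/ω_d, ω_d = π/0.368 = 8.54 rad/s, so ω_n = ω_d/√(1−ζ²) = 10.1 rad/s.
t_s ≈ 3/(ζω_n) = 3/(0.533·10.1) = 0.557 s.

t_s ≈ 0.557 s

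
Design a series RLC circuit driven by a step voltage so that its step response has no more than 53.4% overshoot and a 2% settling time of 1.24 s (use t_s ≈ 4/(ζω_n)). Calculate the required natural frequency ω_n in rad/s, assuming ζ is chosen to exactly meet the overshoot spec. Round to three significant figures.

ω_n ≈ 16.5 rad/s

ζ = −ln(OS)/√(π² + (ln OS)²). With OS = 0.534, ln OS = −0.6274 and ζ = 0.6274/3.204 = 0.196.
From t_s ≈ 4/(ζω_n): ω_n = 4/(ζ·t_s) = 4/(0.196·1.24) = 16.5 rad/s.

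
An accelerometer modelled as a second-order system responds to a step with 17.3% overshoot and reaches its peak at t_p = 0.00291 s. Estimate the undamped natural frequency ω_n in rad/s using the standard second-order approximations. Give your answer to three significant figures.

The overshoot fixes ζ = −ln(OS)/√(π²+ln²(OS)) = 0.488.
From t_p = π/ω_d, ω_d = π/0.00291 = 1080 rad/s, so ω_n = ω_d/√(1−ζ²) = 1240 rad/s.

ω_n ≈ 1240 rad/s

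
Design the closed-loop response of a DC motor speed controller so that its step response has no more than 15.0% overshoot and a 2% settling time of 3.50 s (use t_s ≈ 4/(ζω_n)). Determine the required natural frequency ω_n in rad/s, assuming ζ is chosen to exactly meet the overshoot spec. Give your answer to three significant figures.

ω_n ≈ 2.21 rad/s

Inverting the overshoot relation: ζ = |ln 0.150|/√(π² + ln²0.150) = 0.517.
From t_s ≈ 4/(ζω_n): ω_n = 4/(ζ·t_s) = 4/(0.517·3.50) = 2.21 rad/s.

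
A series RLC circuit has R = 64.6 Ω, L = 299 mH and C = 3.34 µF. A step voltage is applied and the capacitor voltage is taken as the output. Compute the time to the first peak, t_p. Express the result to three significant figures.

For a series RLC circuit (capacitor voltage as output), ω_n = 1/√(LC) = 1/√(299 mH · 3.34 µF) = 1000 rad/s.
ζ = (R/2)·√(C/L) = (64.6/2)·√(3.34 µF/299 mH) = 0.108.
The damped frequency ω_d = ω_n√(1−ζ²) = 995 rad/s. t_p = π/ω_d = 0.00316 s.

t_p ≈ 0.00316 s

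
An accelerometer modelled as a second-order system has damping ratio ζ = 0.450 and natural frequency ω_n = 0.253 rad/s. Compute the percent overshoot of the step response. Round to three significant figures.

For an underdamped second-order system, %OS = 100·exp(−πζ/√(1−ζ²)).
πζ/√(1−ζ²) = π·0.450/√(1−0.203) = 1.583, so %OS = 100·e^(−1.583) = 20.5%.

%OS ≈ 20.5%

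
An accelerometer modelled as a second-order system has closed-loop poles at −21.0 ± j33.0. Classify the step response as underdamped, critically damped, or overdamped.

underdamped

Since the poles form a complex-conjugate pair with nonzero imaginary part, the response is underdamped.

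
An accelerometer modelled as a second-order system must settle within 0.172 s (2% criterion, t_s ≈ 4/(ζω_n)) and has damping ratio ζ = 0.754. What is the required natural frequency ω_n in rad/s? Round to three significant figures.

Rearranging t_s ≈ 4/(ζω_n) gives ω_n = 4/(ζ·t_s) = 4/(0.754 × 0.172) = 30.8 rad/s.

ω_n ≈ 30.8 rad/s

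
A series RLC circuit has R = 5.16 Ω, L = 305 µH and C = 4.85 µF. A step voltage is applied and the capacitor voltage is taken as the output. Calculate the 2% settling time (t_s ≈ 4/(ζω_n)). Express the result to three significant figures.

For a series RLC circuit (capacitor voltage as output), ω_n = 1/√(LC) = 1/√(305 µH · 4.85 µF) = 26000 rad/s.
ζ = (R/2)·√(C/L) = (5.16/2)·√(4.85 µF/305 µH) = 0.325.
t_s ≈ 4/(ζω_n) = 0.000473 s.

t_s ≈ 0.000473 s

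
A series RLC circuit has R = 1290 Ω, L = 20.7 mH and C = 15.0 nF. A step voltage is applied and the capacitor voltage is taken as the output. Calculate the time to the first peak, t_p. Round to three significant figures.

For a series RLC circuit (capacitor voltage as output), ω_n = 1/√(LC) = 1/√(20.7 mH · 15.0 nF) = 56800 rad/s.
ζ = (R/2)·√(C/L) = (1290/2)·√(15.0 nF/20.7 mH) = 0.549.
The damped frequency ω_d = ω_n√(1−ζ²) = 47400 rad/s. t_p = π/ω_d = 0.0000662 s.

t_p ≈ 0.0000662 s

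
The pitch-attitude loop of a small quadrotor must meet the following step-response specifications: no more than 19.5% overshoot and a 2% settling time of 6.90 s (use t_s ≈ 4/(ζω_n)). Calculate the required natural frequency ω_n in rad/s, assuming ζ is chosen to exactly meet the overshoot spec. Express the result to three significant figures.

From %OS = 100·exp(−πζ/√(1−ζ²)), invert to get ζ = −ln(OS)/√(π² + ln²(OS)) with OS = 0.195.
−ln 0.195 = 1.635, so ζ = 1.635/√(π² + 2.672) = 0.462.
From t_s ≈ 4/(ζω_n): ω_n = 4/(ζ·t_s) = 4/(0.462·6.90) = 1.26 rad/s.

ω_n ≈ 1.26 rad/s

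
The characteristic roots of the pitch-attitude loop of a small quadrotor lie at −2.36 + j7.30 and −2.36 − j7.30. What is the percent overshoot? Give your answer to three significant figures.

The poles are at −σ ± jω_d with σ = 2.36 and ω_d = 7.30, so ω_n = √(σ²+ω_d²) = 7.67 rad/s and ζ = σ/ω_n = 0.308.
Overshoot: exp(−π·0.308/√(1−0.308²)) = 0.362, i.e. 36.2%.

%OS ≈ 36.2%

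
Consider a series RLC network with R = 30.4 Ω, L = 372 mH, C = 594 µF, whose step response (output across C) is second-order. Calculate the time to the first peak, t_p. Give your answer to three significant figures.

For a series RLC circuit (capacitor voltage as output), ω_n = 1/√(LC) = 1/√(372 mH · 594 µF) = 67.3 rad/s.
ζ = (R/2)·√(C/L) = (30.4/2)·√(594 µF/372 mH) = 0.607.
The damped frequency ω_d = ω_n√(1−ζ²) = 53.4 rad/s. t_p = π/ω_d = 0.0588 s.

t_p ≈ 0.0588 s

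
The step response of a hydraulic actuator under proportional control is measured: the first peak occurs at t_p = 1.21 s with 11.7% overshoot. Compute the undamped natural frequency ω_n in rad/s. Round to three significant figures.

ω_n ≈ 3.14 rad/s

The overshoot fixes ζ = −ln(OS)/√(π²+ln²(OS)) = 0.564.
From t_p = π/ω_d, ω_d = π/1.21 = 2.60 rad/s, so ω_n = ω_d/√(1−ζ²) = 3.14 rad/s.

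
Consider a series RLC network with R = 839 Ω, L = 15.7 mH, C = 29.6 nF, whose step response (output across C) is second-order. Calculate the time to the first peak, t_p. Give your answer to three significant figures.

For a series RLC circuit (capacitor voltage as output), ω_n = 1/√(LC) = 1/√(15.7 mH · 29.6 nF) = 46400 rad/s.
ζ = (R/2)·√(C/L) = (839/2)·√(29.6 nF/15.7 mH) = 0.576.
ω_d = 46400·√(1 − 0.576²) = 37900 rad/s. t_p = π/ω_d = 0.0000828 s.

t_p ≈ 0.0000828 s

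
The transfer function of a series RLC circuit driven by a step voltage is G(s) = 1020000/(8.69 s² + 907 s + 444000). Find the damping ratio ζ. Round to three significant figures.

ζ ≈ 0.231

Dividing through by 8.69: denominator becomes s² + 104.4 s + 51090.
So ω_n = √51090 = 226 rad/s and ζ = 104.4/(2·226) = 0.231.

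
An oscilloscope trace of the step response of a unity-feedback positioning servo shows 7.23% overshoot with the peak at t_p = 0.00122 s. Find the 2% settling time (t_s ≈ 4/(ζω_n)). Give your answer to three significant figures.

The overshoot fixes ζ = −ln(OS)/√(π²+ln²(OS)) = 0.641.
From t_p = π/ω_d, ω_d = π/0.00122 = 2580 rad/s, so ω_n = ω_d/√(1−ζ²) = 3360 rad/s.
t_s ≈ 4/(ζω_n) = 4/(0.641·3360) = 0.00186 s.

t_s ≈ 0.00186 s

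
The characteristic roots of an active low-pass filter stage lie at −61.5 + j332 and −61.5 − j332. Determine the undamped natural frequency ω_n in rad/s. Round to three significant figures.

|pole| = ω_n = √(61.5² + 332²) = 338 rad/s; ζ = cos θ = σ/ω_n = 0.182.

ω_n ≈ 338 rad/s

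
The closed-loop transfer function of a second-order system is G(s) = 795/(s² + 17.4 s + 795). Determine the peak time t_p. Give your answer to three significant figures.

t_p ≈ 0.117 s

ω_n = √795 = 28.2 rad/s; ζ = 17.4/(2·28.2) = 0.309.
ω_d = 28.2·√(1 − 0.309²) = 26.8 rad/s. Then t_p = π/ω_d = 0.117 s.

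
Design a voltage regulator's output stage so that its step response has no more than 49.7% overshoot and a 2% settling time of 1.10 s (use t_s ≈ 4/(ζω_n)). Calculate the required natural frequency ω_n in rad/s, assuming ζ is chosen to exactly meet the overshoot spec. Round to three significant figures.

ω_n ≈ 16.7 rad/s

From %OS = 100·exp(−πζ/√(1−ζ²)), invert to get ζ = −ln(OS)/√(π² + ln²(OS)) with OS = 0.497.
−ln 0.497 = 0.6992, so ζ = 0.6992/√(π² + 0.4888) = 0.217.
From t_s ≈ 4/(ζω_n): ω_n = 4/(ζ·t_s) = 4/(0.217·1.10) = 16.7 rad/s.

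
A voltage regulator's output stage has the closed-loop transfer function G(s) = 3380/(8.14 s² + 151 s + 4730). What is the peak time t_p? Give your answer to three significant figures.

Dividing through by 8.14: denominator becomes s² + 18.55 s + 581.1.
So ω_n = √581.1 = 24.1 rad/s and ζ = 18.55/(2·24.1) = 0.385.
ω_d = 24.1·√(1 − 0.385²) = 22.2 rad/s. t_p = π/ω_d = 0.141 s.

t_p ≈ 0.141 s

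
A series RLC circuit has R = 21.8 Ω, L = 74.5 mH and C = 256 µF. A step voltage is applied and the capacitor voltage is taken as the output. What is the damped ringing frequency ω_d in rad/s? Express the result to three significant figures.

For a series RLC circuit (capacitor voltage as output), ω_n = 1/√(LC) = 1/√(74.5 mH · 256 µF) = 229 rad/s.
ζ = (R/2)·√(C/L) = (21.8/2)·√(256 µF/74.5 mH) = 0.639.
The damped frequency ω_d = ω_n√(1−ζ²) = 176 rad/s.

ω_d ≈ 176 rad/s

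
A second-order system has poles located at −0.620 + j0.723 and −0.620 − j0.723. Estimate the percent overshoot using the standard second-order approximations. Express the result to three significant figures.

%OS ≈ 6.76%

|pole| = ω_n = √(0.620² + 0.723²) = 0.952 rad/s; ζ = cos θ = σ/ω_n = 0.651.
%OS = 100·exp(−πζ/√(1−ζ²)) = 6.76%.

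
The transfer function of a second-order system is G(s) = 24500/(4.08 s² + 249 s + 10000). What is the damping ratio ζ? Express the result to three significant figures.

Dividing through by 4.08: denominator becomes s² + 61.03 s + 2451.
So ω_n = √2451 = 49.5 rad/s and ζ = 61.03/(2·49.5) = 0.616.

ζ ≈ 0.616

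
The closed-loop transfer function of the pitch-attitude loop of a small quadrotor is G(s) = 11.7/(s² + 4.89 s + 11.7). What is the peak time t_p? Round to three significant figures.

t_p ≈ 1.31 s

Comparing the denominator to s² + 2ζω_n s + ω_n²: ω_n = √11.7 = 3.42 rad/s, and 2ζω_n = 4.89 so ζ = 4.89/(2·3.42) = 0.715.
The damped frequency ω_d = ω_n√(1−ζ²) = 2.39 rad/s. Then t_p = π/ω_d = 1.31 s.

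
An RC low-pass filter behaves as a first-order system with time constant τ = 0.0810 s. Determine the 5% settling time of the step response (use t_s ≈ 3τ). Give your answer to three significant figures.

t_s ≈ 0.243 s

t_s ≈ 3τ = 0.243 s.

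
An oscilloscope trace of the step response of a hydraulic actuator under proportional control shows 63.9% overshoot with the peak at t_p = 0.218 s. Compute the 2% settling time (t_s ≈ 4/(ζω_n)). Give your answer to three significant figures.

The overshoot fixes ζ = −ln(OS)/√(π²+ln²(OS)) = 0.141.
From t_p = π/ω_d, ω_d = π/0.218 = 14.4 rad/s, so ω_n = ω_d/√(1−ζ²) = 14.6 rad/s.
t_s ≈ 4/(ζω_n) = 4/(0.141·14.6) = 1.95 s.

t_s ≈ 1.95 s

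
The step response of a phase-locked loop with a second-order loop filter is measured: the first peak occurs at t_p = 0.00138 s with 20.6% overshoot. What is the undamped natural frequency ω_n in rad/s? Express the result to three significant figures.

From the overshoot, ζ = −ln(OS)/√(π²+ln²(OS)) = 0.449.
t_p = π/ω_d ⇒ ω_d = 2280 rad/s; then ω_n = ω_d/√(1−ζ²) = 2550 rad/s.

ω_n ≈ 2550 rad/s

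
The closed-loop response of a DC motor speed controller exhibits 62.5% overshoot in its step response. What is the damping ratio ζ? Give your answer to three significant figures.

Inverting the overshoot relation: ζ = |ln 0.625|/√(π² + ln²0.625) = 0.148.

ζ ≈ 0.148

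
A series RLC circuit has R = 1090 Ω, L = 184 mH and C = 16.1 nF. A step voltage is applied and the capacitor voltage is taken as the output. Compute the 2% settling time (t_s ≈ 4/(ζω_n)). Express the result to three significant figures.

For a series RLC circuit (capacitor voltage as output), ω_n = 1/√(LC) = 1/√(184 mH · 16.1 nF) = 18400 rad/s.
ζ = (R/2)·√(C/L) = (1090/2)·√(16.1 nF/184 mH) = 0.161.
t_s ≈ 4/(ζω_n) = 0.00135 s.

t_s ≈ 0.00135 s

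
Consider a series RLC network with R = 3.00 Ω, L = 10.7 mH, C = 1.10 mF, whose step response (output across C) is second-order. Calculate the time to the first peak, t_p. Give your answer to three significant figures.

t_p ≈ 0.0123 s

For a series RLC circuit (capacitor voltage as output), ω_n = 1/√(LC) = 1/√(10.7 mH · 1.10 mF) = 291 rad/s.
ζ = (R/2)·√(C/L) = (3.00/2)·√(1.10 mF/10.7 mH) = 0.481.
ω_d = ω_n√(1−ζ²) = 256 rad/s. t_p = π/ω_d = 0.0123 s.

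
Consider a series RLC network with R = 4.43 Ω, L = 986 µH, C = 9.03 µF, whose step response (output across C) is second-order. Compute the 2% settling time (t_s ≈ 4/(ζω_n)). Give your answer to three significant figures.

t_s ≈ 0.00178 s

For a series RLC circuit (capacitor voltage as output), ω_n = 1/√(LC) = 1/√(986 µH · 9.03 µF) = 10600 rad/s.
ζ = (R/2)·√(C/L) = (4.43/2)·√(9.03 µF/986 µH) = 0.212.
t_s ≈ 4/(ζω_n) = 0.00178 s.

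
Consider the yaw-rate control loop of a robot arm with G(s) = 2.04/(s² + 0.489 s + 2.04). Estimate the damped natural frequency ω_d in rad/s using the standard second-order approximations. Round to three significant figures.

Comparing the denominator to s² + 2ζω_n s + ω_n²: ω_n = √2.04 = 1.43 rad/s, and 2ζω_n = 0.489 so ζ = 0.489/(2·1.43) = 0.171.
ω_d = ω_n√(1−ζ²) = 1.41 rad/s.

ω_d ≈ 1.41 rad/s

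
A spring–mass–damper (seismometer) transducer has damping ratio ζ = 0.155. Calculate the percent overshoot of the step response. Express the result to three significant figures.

%OS ≈ 61.1%

For an underdamped second-order system, %OS = 100·exp(−πζ/√(1−ζ²)).
πζ/√(1−ζ²) = π·0.155/√(1−0.0240) = 0.4929, so %OS = 100·e^(−0.4929) = 61.1%.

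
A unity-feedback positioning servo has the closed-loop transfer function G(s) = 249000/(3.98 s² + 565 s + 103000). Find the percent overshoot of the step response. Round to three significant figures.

%OS ≈ 21.3%

Dividing through by 3.98: denominator becomes s² + 142.0 s + 25880.
So ω_n = √25880 = 161 rad/s and ζ = 142.0/(2·161) = 0.441.
%OS = 100 e^{−πζ/√(1−ζ²)} with ζ = 0.441 gives 21.3%.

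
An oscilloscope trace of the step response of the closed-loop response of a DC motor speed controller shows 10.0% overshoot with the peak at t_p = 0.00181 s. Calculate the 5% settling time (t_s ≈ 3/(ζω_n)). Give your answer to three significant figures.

ζ from %OS: ζ = |ln 0.100|/√(π²+ln²0.100) = 0.591.
From t_p = π/ω_d, ω_d = π/0.00181 = 1740 rad/s, so ω_n = ω_d/√(1−ζ²) = 2150 rad/s.
t_s ≈ 3/(ζω_n) = 3/(0.591·2150) = 0.00236 s.

t_s ≈ 0.00236 s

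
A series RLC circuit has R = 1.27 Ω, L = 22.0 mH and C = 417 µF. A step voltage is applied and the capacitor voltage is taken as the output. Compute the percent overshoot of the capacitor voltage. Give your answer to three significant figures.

For a series RLC circuit (capacitor voltage as output), ω_n = 1/√(LC) = 1/√(22.0 mH · 417 µF) = 330 rad/s.
ζ = (R/2)·√(C/L) = (1.27/2)·√(417 µF/22.0 mH) = 0.0874.
Overshoot: exp(−π·0.0874/√(1−0.0874²)) = 0.759, i.e. 75.9%.

%OS ≈ 75.9%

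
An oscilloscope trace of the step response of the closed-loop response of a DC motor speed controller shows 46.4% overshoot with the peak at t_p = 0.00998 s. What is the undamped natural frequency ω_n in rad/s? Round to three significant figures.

ω_n ≈ 324 rad/s

The overshoot fixes ζ = −ln(OS)/√(π²+ln²(OS)) = 0.237.
t_p = π/ω_d ⇒ ω_d = 315 rad/s; then ω_n = ω_d/√(1−ζ²) = 324 rad/s.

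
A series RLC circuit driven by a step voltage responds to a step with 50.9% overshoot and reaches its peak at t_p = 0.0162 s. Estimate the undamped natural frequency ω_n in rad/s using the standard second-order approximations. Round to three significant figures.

ζ from %OS: ζ = |ln 0.509|/√(π²+ln²0.509) = 0.210.
t_p = π/ω_d ⇒ ω_d = 194 rad/s; then ω_n = ω_d/√(1−ζ²) = 198 rad/s.

ω_n ≈ 198 rad/s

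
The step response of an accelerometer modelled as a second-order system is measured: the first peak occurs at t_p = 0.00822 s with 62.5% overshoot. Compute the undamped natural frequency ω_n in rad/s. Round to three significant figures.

ω_n ≈ 386 rad/s

ζ from %OS: ζ = |ln 0.625|/√(π²+ln²0.625) = 0.148.
From t_p = π/ω_d, ω_d = π/0.00822 = 382 rad/s, so ω_n = ω_d/√(1−ζ²) = 386 rad/s.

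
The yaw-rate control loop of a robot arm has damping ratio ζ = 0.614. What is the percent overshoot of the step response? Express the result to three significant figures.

For an underdamped second-order system, %OS = 100·exp(−πζ/√(1−ζ²)).
πζ/√(1−ζ²) = π·0.614/√(1−0.377) = 2.444, so %OS = 100·e^(−2.444) = 8.68%.

%OS ≈ 8.68%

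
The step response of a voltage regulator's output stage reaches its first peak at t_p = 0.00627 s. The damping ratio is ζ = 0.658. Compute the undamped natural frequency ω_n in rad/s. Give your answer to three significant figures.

ω_n ≈ 665 rad/s

Peak time t_p = π/ω_d, so ω_d = π/t_p = π/0.00627 = 501 rad/s.
ω_n = ω_d/√(1−ζ²) = 501/√0.567 = 665 rad/s.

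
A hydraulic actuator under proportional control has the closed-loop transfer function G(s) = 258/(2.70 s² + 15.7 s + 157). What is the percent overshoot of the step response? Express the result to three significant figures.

Dividing through by 2.70: denominator becomes s² + 5.815 s + 58.15.
So ω_n = √58.15 = 7.63 rad/s and ζ = 5.815/(2·7.63) = 0.381.
%OS = 100·exp(−πζ/√(1−ζ²)) = 27.4%.

%OS ≈ 27.4%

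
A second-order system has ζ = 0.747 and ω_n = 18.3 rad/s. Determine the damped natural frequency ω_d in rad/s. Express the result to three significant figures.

ω_d ≈ 12.2 rad/s

ω_d = ω_n√(1−ζ²) = 18.3·√0.442 = 12.2 rad/s.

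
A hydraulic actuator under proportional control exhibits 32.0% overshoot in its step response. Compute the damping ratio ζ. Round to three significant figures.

ζ ≈ 0.341

From %OS = 100·exp(−πζ/√(1−ζ²)), invert to get ζ = −ln(OS)/√(π² + ln²(OS)) with OS = 0.320.
−ln 0.320 = 1.139, so ζ = 1.139/√(π² + 1.298) = 0.341.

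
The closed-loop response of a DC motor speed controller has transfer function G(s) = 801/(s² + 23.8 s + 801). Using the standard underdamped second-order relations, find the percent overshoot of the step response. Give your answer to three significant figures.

ω_n = √801 = 28.3 rad/s; ζ = 23.8/(2·28.3) = 0.420.
Overshoot: exp(−π·0.420/√(1−0.420²)) = 0.233, i.e. 23.3%.

%OS ≈ 23.3%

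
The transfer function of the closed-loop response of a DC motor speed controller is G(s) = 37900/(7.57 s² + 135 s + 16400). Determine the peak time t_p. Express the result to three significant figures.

Dividing through by 7.57: denominator becomes s² + 17.83 s + 2166.
So ω_n = √2166 = 46.5 rad/s and ζ = 17.83/(2·46.5) = 0.192.
ω_d = ω_n√(1−ζ²) = 45.7 rad/s. t_p = π/ω_d = 0.0688 s.

t_p ≈ 0.0688 s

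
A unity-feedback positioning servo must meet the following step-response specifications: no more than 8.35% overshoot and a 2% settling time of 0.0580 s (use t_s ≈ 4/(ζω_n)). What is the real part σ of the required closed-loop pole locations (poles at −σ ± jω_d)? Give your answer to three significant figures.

σ ≈ 69.0

The settling-time spec alone fixes σ = ζω_n = 4/t_s = 4/0.0580 = 69.0.
(Overshoot then fixes ζ = 0.620 and hence ω_d = σ·√(1−ζ²)/ζ = 87.3 rad/s.)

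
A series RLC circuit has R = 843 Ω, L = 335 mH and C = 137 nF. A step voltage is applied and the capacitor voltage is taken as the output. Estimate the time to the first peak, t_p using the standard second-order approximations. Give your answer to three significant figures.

t_p ≈ 0.000699 s

For a series RLC circuit (capacitor voltage as output), ω_n = 1/√(LC) = 1/√(335 mH · 137 nF) = 4670 rad/s.
ζ = (R/2)·√(C/L) = (843/2)·√(137 nF/335 mH) = 0.270.
ω_d = ω_n√(1−ζ²) = 4500 rad/s. t_p = π/ω_d = 0.000699 s.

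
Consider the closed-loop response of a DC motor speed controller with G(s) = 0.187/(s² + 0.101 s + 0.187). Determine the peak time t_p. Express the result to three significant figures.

t_p ≈ 7.31 s

Comparing the denominator to s² + 2ζω_n s + ω_n²: ω_n = √0.187 = 0.432 rad/s, and 2ζω_n = 0.101 so ζ = 0.101/(2·0.432) = 0.117.
ω_d = ω_n√(1−ζ²) = 0.429 rad/s. Then t_p = π/ω_d = 7.31 s.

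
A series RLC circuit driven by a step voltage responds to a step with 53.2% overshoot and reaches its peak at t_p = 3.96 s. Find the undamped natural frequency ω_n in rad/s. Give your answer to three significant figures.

ω_n ≈ 0.809 rad/s

From the overshoot, ζ = −ln(OS)/√(π²+ln²(OS)) = 0.197.
t_p = π/ω_d ⇒ ω_d = 0.793 rad/s; then ω_n = ω_d/√(1−ζ²) = 0.809 rad/s.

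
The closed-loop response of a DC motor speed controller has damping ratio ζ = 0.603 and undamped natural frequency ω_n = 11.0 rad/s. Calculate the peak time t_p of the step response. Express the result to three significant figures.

t_p ≈ 0.358 s

The damped frequency is ω_d = ω_n√(1−ζ²) = 11.0·√(1−0.364) = 8.78 rad/s.
Peak time t_p = π/ω_d = π/8.78 = 0.358 s.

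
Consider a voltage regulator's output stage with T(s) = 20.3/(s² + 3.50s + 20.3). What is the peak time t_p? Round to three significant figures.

t_p ≈ 0.757 s

Matching coefficients with s² + 2ζω_n s + ω_n² gives ω_n² = 20.3 ⇒ ω_n = 4.51 rad/s, and ζ = 3.50/(2ω_n) = 0.388.
ω_d = ω_n√(1−ζ²) = 4.15 rad/s. Then t_p = π/ω_d = 0.757 s.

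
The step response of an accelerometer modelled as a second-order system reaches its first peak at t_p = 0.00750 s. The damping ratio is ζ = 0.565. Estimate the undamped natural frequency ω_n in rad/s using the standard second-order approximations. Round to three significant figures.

ω_n ≈ 508 rad/s

Peak time t_p = π/ω_d, so ω_d = π/t_p = π/0.00750 = 419 rad/s.
ω_n = ω_d/√(1−ζ²) = 419/√0.681 = 508 rad/s.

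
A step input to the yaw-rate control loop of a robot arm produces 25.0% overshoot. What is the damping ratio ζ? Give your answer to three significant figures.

ζ ≈ 0.404

From %OS = 100·exp(−πζ/√(1−ζ²)), invert to get ζ = −ln(OS)/√(π² + ln²(OS)) with OS = 0.250.
−ln 0.250 = 1.386, so ζ = 1.386/√(π² + 1.922) = 0.404.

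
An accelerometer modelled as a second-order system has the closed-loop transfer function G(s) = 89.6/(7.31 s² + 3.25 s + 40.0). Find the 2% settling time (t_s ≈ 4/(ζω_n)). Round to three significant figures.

t_s ≈ 18.0 s

Dividing through by 7.31: denominator becomes s² + 0.4446 s + 5.472.
So ω_n = √5.472 = 2.34 rad/s and ζ = 0.4446/(2·2.34) = 0.0950.
t_s ≈ 4/(ζω_n) = 18.0 s.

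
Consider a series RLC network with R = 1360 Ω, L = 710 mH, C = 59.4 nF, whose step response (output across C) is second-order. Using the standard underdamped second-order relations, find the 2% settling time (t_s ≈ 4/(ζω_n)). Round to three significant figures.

t_s ≈ 0.00418 s

For a series RLC circuit (capacitor voltage as output), ω_n = 1/√(LC) = 1/√(710 mH · 59.4 nF) = 4870 rad/s.
ζ = (R/2)·√(C/L) = (1360/2)·√(59.4 nF/710 mH) = 0.197.
t_s ≈ 4/(ζω_n) = 0.00418 s.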